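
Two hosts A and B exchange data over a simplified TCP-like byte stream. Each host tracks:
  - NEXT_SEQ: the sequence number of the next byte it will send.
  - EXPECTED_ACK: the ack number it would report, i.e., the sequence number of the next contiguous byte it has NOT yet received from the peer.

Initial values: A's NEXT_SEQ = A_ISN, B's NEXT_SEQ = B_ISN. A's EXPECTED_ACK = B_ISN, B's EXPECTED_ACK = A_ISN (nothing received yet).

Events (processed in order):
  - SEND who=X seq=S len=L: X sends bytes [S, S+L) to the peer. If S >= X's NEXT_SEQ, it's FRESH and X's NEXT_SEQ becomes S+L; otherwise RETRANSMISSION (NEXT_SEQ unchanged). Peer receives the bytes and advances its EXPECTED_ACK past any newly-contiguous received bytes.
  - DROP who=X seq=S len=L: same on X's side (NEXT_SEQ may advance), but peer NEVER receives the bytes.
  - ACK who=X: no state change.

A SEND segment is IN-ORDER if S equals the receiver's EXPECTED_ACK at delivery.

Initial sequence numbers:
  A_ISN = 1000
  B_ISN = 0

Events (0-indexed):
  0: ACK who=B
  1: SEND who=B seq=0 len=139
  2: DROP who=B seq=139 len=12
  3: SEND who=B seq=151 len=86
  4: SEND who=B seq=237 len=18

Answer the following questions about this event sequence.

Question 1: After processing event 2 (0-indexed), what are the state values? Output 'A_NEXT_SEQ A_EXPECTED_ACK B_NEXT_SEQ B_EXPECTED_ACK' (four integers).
After event 0: A_seq=1000 A_ack=0 B_seq=0 B_ack=1000
After event 1: A_seq=1000 A_ack=139 B_seq=139 B_ack=1000
After event 2: A_seq=1000 A_ack=139 B_seq=151 B_ack=1000

1000 139 151 1000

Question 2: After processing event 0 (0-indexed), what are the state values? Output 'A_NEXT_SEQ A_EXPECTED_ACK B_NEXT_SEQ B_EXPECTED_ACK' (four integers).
After event 0: A_seq=1000 A_ack=0 B_seq=0 B_ack=1000

1000 0 0 1000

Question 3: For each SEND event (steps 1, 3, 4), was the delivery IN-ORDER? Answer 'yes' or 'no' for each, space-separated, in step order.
Step 1: SEND seq=0 -> in-order
Step 3: SEND seq=151 -> out-of-order
Step 4: SEND seq=237 -> out-of-order

Answer: yes no no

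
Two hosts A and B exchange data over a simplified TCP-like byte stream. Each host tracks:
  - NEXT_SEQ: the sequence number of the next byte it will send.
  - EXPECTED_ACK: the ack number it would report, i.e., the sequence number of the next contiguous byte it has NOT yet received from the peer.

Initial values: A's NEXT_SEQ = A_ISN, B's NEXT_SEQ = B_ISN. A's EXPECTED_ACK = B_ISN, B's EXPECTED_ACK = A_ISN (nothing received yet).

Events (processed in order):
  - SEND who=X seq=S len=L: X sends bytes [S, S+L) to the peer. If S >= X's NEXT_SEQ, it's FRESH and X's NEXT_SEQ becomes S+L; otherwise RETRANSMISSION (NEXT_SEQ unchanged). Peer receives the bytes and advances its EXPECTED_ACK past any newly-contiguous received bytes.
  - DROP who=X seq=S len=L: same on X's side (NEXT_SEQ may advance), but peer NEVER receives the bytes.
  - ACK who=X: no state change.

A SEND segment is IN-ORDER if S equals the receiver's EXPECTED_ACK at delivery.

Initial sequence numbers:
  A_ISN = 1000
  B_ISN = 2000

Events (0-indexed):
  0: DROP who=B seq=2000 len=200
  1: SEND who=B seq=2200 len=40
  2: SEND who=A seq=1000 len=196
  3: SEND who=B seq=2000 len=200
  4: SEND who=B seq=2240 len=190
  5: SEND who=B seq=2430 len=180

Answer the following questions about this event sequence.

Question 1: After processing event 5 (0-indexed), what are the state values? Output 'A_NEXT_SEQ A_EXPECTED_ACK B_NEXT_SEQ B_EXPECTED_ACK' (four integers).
After event 0: A_seq=1000 A_ack=2000 B_seq=2200 B_ack=1000
After event 1: A_seq=1000 A_ack=2000 B_seq=2240 B_ack=1000
After event 2: A_seq=1196 A_ack=2000 B_seq=2240 B_ack=1196
After event 3: A_seq=1196 A_ack=2240 B_seq=2240 B_ack=1196
After event 4: A_seq=1196 A_ack=2430 B_seq=2430 B_ack=1196
After event 5: A_seq=1196 A_ack=2610 B_seq=2610 B_ack=1196

1196 2610 2610 1196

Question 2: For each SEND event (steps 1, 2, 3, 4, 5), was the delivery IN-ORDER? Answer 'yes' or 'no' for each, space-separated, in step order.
Answer: no yes yes yes yes

Derivation:
Step 1: SEND seq=2200 -> out-of-order
Step 2: SEND seq=1000 -> in-order
Step 3: SEND seq=2000 -> in-order
Step 4: SEND seq=2240 -> in-order
Step 5: SEND seq=2430 -> in-order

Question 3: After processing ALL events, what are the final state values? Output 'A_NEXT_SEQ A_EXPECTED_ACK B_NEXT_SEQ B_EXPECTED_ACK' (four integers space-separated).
Answer: 1196 2610 2610 1196

Derivation:
After event 0: A_seq=1000 A_ack=2000 B_seq=2200 B_ack=1000
After event 1: A_seq=1000 A_ack=2000 B_seq=2240 B_ack=1000
After event 2: A_seq=1196 A_ack=2000 B_seq=2240 B_ack=1196
After event 3: A_seq=1196 A_ack=2240 B_seq=2240 B_ack=1196
After event 4: A_seq=1196 A_ack=2430 B_seq=2430 B_ack=1196
After event 5: A_seq=1196 A_ack=2610 B_seq=2610 B_ack=1196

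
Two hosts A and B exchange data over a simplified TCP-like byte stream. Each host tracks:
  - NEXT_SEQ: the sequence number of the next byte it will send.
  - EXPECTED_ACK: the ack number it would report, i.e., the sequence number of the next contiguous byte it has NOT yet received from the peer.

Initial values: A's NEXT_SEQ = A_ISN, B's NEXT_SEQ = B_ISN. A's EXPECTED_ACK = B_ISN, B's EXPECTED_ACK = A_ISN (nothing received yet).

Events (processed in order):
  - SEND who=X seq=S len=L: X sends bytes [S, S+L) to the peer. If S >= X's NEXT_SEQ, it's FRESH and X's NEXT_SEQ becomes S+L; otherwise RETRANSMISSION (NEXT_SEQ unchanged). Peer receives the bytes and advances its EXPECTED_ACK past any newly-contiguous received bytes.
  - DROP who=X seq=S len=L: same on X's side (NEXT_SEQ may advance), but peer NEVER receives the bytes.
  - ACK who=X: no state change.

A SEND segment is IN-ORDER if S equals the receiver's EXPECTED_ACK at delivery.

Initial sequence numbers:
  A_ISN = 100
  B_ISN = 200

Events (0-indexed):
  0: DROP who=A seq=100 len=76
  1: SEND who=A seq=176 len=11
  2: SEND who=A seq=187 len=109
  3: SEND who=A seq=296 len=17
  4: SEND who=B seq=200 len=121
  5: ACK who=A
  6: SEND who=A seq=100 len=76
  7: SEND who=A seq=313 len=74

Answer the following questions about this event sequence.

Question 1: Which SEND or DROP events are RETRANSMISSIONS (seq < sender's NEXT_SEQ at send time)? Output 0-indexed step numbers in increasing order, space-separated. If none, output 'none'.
Step 0: DROP seq=100 -> fresh
Step 1: SEND seq=176 -> fresh
Step 2: SEND seq=187 -> fresh
Step 3: SEND seq=296 -> fresh
Step 4: SEND seq=200 -> fresh
Step 6: SEND seq=100 -> retransmit
Step 7: SEND seq=313 -> fresh

Answer: 6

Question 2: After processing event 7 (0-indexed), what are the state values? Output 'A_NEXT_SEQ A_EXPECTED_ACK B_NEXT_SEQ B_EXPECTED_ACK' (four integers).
After event 0: A_seq=176 A_ack=200 B_seq=200 B_ack=100
After event 1: A_seq=187 A_ack=200 B_seq=200 B_ack=100
After event 2: A_seq=296 A_ack=200 B_seq=200 B_ack=100
After event 3: A_seq=313 A_ack=200 B_seq=200 B_ack=100
After event 4: A_seq=313 A_ack=321 B_seq=321 B_ack=100
After event 5: A_seq=313 A_ack=321 B_seq=321 B_ack=100
After event 6: A_seq=313 A_ack=321 B_seq=321 B_ack=313
After event 7: A_seq=387 A_ack=321 B_seq=321 B_ack=387

387 321 321 387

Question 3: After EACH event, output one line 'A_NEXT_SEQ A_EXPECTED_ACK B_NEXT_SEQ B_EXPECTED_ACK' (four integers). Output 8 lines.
176 200 200 100
187 200 200 100
296 200 200 100
313 200 200 100
313 321 321 100
313 321 321 100
313 321 321 313
387 321 321 387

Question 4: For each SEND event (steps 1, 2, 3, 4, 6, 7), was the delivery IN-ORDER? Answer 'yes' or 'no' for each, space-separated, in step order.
Step 1: SEND seq=176 -> out-of-order
Step 2: SEND seq=187 -> out-of-order
Step 3: SEND seq=296 -> out-of-order
Step 4: SEND seq=200 -> in-order
Step 6: SEND seq=100 -> in-order
Step 7: SEND seq=313 -> in-order

Answer: no no no yes yes yes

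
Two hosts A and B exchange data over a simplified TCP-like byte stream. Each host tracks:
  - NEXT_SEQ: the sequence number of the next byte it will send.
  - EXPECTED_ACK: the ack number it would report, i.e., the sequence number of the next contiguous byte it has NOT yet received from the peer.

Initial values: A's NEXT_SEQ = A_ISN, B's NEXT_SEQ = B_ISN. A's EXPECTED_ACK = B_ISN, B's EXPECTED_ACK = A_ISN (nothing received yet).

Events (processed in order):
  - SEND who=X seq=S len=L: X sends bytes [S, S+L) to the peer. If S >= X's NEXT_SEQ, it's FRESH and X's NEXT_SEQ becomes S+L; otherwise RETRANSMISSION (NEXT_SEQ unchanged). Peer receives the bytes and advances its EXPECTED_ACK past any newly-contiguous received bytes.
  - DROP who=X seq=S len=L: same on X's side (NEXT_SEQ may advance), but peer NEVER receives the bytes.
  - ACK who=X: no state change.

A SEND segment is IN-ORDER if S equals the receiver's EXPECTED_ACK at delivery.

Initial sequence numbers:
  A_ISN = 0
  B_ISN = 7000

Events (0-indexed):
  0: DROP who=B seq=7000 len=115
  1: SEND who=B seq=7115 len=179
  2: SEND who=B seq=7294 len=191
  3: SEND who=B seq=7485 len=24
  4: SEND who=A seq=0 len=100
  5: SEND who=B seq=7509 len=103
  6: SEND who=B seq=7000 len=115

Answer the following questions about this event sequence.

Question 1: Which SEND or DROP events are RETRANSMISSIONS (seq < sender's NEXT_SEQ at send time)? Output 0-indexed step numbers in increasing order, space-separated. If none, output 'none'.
Answer: 6

Derivation:
Step 0: DROP seq=7000 -> fresh
Step 1: SEND seq=7115 -> fresh
Step 2: SEND seq=7294 -> fresh
Step 3: SEND seq=7485 -> fresh
Step 4: SEND seq=0 -> fresh
Step 5: SEND seq=7509 -> fresh
Step 6: SEND seq=7000 -> retransmit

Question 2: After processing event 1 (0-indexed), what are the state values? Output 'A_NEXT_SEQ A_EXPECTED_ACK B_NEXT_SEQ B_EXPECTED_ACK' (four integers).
After event 0: A_seq=0 A_ack=7000 B_seq=7115 B_ack=0
After event 1: A_seq=0 A_ack=7000 B_seq=7294 B_ack=0

0 7000 7294 0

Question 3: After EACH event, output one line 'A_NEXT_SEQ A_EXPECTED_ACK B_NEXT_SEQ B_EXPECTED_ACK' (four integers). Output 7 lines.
0 7000 7115 0
0 7000 7294 0
0 7000 7485 0
0 7000 7509 0
100 7000 7509 100
100 7000 7612 100
100 7612 7612 100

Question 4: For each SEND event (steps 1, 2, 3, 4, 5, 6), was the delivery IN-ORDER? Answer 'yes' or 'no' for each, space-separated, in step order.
Step 1: SEND seq=7115 -> out-of-order
Step 2: SEND seq=7294 -> out-of-order
Step 3: SEND seq=7485 -> out-of-order
Step 4: SEND seq=0 -> in-order
Step 5: SEND seq=7509 -> out-of-order
Step 6: SEND seq=7000 -> in-order

Answer: no no no yes no yes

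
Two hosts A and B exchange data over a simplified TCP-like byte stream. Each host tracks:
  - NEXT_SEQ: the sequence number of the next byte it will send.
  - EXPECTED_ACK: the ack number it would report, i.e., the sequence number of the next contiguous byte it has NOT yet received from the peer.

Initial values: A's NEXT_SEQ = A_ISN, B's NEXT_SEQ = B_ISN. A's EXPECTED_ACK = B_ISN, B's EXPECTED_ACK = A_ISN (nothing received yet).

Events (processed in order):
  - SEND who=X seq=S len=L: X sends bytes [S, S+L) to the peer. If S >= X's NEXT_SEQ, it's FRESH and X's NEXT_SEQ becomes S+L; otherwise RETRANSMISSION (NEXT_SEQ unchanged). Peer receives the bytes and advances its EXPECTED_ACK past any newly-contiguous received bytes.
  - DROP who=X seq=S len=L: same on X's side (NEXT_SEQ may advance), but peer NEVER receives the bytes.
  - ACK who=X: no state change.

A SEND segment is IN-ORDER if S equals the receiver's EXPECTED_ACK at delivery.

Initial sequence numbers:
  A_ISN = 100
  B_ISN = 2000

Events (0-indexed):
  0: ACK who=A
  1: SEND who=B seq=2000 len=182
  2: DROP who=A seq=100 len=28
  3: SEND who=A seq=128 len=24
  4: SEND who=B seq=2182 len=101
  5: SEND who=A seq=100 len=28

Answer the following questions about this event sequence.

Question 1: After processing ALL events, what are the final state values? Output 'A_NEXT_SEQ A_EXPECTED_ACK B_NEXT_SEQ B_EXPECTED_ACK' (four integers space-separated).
After event 0: A_seq=100 A_ack=2000 B_seq=2000 B_ack=100
After event 1: A_seq=100 A_ack=2182 B_seq=2182 B_ack=100
After event 2: A_seq=128 A_ack=2182 B_seq=2182 B_ack=100
After event 3: A_seq=152 A_ack=2182 B_seq=2182 B_ack=100
After event 4: A_seq=152 A_ack=2283 B_seq=2283 B_ack=100
After event 5: A_seq=152 A_ack=2283 B_seq=2283 B_ack=152

Answer: 152 2283 2283 152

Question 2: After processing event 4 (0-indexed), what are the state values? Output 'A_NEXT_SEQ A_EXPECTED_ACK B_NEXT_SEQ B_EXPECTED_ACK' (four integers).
After event 0: A_seq=100 A_ack=2000 B_seq=2000 B_ack=100
After event 1: A_seq=100 A_ack=2182 B_seq=2182 B_ack=100
After event 2: A_seq=128 A_ack=2182 B_seq=2182 B_ack=100
After event 3: A_seq=152 A_ack=2182 B_seq=2182 B_ack=100
After event 4: A_seq=152 A_ack=2283 B_seq=2283 B_ack=100

152 2283 2283 100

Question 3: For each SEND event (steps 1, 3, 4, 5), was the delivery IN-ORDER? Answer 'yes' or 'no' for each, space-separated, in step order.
Answer: yes no yes yes

Derivation:
Step 1: SEND seq=2000 -> in-order
Step 3: SEND seq=128 -> out-of-order
Step 4: SEND seq=2182 -> in-order
Step 5: SEND seq=100 -> in-order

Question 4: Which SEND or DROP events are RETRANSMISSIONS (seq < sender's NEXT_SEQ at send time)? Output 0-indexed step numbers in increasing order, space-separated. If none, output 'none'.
Answer: 5

Derivation:
Step 1: SEND seq=2000 -> fresh
Step 2: DROP seq=100 -> fresh
Step 3: SEND seq=128 -> fresh
Step 4: SEND seq=2182 -> fresh
Step 5: SEND seq=100 -> retransmit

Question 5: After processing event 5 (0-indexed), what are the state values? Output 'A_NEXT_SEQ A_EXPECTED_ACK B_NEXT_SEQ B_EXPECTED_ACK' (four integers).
After event 0: A_seq=100 A_ack=2000 B_seq=2000 B_ack=100
After event 1: A_seq=100 A_ack=2182 B_seq=2182 B_ack=100
After event 2: A_seq=128 A_ack=2182 B_seq=2182 B_ack=100
After event 3: A_seq=152 A_ack=2182 B_seq=2182 B_ack=100
After event 4: A_seq=152 A_ack=2283 B_seq=2283 B_ack=100
After event 5: A_seq=152 A_ack=2283 B_seq=2283 B_ack=152

152 2283 2283 152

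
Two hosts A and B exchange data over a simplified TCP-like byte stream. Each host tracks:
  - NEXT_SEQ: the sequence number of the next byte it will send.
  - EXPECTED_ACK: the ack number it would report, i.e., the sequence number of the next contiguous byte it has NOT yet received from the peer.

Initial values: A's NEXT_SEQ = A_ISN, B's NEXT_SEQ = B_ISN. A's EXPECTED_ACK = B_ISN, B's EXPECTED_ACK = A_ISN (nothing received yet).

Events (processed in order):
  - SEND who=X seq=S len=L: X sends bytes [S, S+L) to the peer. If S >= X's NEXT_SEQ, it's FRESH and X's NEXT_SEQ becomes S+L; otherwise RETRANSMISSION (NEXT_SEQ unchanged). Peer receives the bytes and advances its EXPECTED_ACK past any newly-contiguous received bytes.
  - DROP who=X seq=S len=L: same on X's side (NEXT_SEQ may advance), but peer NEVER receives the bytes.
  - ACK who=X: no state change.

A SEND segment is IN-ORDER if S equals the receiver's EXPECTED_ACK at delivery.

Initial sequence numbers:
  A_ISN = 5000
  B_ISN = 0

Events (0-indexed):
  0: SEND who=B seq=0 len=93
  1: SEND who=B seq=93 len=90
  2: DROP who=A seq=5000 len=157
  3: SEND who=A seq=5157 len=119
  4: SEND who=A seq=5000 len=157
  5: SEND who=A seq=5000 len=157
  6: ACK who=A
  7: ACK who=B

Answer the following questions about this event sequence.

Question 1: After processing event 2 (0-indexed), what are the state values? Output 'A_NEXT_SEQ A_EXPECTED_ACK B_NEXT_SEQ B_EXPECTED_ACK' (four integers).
After event 0: A_seq=5000 A_ack=93 B_seq=93 B_ack=5000
After event 1: A_seq=5000 A_ack=183 B_seq=183 B_ack=5000
After event 2: A_seq=5157 A_ack=183 B_seq=183 B_ack=5000

5157 183 183 5000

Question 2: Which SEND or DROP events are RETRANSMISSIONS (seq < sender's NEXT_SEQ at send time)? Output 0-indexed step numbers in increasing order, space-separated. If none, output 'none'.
Answer: 4 5

Derivation:
Step 0: SEND seq=0 -> fresh
Step 1: SEND seq=93 -> fresh
Step 2: DROP seq=5000 -> fresh
Step 3: SEND seq=5157 -> fresh
Step 4: SEND seq=5000 -> retransmit
Step 5: SEND seq=5000 -> retransmit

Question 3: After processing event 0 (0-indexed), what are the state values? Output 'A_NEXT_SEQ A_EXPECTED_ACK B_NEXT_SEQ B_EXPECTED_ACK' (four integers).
After event 0: A_seq=5000 A_ack=93 B_seq=93 B_ack=5000

5000 93 93 5000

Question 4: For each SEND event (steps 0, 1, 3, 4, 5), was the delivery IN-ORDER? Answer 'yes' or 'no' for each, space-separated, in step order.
Answer: yes yes no yes no

Derivation:
Step 0: SEND seq=0 -> in-order
Step 1: SEND seq=93 -> in-order
Step 3: SEND seq=5157 -> out-of-order
Step 4: SEND seq=5000 -> in-order
Step 5: SEND seq=5000 -> out-of-order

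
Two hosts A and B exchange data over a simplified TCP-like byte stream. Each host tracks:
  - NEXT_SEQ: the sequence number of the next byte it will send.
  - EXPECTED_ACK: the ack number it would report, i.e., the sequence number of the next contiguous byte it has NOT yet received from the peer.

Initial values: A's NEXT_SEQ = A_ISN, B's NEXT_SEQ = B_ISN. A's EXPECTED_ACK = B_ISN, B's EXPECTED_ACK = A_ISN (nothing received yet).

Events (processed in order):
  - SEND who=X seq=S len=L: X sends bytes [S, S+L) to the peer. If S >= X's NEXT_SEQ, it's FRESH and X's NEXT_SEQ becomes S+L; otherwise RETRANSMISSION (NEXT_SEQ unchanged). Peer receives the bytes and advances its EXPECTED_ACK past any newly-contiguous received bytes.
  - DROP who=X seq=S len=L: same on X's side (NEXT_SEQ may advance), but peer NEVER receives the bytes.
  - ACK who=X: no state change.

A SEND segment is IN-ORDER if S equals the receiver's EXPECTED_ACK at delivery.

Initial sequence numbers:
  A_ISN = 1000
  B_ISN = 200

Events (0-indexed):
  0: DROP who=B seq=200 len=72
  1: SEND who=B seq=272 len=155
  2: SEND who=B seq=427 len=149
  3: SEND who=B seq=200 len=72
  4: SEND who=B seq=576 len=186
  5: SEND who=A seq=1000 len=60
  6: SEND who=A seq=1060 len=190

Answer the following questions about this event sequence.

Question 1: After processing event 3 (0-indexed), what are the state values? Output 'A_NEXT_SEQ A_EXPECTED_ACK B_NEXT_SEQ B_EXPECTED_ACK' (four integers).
After event 0: A_seq=1000 A_ack=200 B_seq=272 B_ack=1000
After event 1: A_seq=1000 A_ack=200 B_seq=427 B_ack=1000
After event 2: A_seq=1000 A_ack=200 B_seq=576 B_ack=1000
After event 3: A_seq=1000 A_ack=576 B_seq=576 B_ack=1000

1000 576 576 1000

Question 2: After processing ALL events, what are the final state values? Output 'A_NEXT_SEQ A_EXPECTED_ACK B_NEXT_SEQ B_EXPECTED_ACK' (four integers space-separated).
After event 0: A_seq=1000 A_ack=200 B_seq=272 B_ack=1000
After event 1: A_seq=1000 A_ack=200 B_seq=427 B_ack=1000
After event 2: A_seq=1000 A_ack=200 B_seq=576 B_ack=1000
After event 3: A_seq=1000 A_ack=576 B_seq=576 B_ack=1000
After event 4: A_seq=1000 A_ack=762 B_seq=762 B_ack=1000
After event 5: A_seq=1060 A_ack=762 B_seq=762 B_ack=1060
After event 6: A_seq=1250 A_ack=762 B_seq=762 B_ack=1250

Answer: 1250 762 762 1250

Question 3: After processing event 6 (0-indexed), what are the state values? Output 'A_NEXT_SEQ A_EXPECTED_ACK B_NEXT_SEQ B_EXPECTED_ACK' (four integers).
After event 0: A_seq=1000 A_ack=200 B_seq=272 B_ack=1000
After event 1: A_seq=1000 A_ack=200 B_seq=427 B_ack=1000
After event 2: A_seq=1000 A_ack=200 B_seq=576 B_ack=1000
After event 3: A_seq=1000 A_ack=576 B_seq=576 B_ack=1000
After event 4: A_seq=1000 A_ack=762 B_seq=762 B_ack=1000
After event 5: A_seq=1060 A_ack=762 B_seq=762 B_ack=1060
After event 6: A_seq=1250 A_ack=762 B_seq=762 B_ack=1250

1250 762 762 1250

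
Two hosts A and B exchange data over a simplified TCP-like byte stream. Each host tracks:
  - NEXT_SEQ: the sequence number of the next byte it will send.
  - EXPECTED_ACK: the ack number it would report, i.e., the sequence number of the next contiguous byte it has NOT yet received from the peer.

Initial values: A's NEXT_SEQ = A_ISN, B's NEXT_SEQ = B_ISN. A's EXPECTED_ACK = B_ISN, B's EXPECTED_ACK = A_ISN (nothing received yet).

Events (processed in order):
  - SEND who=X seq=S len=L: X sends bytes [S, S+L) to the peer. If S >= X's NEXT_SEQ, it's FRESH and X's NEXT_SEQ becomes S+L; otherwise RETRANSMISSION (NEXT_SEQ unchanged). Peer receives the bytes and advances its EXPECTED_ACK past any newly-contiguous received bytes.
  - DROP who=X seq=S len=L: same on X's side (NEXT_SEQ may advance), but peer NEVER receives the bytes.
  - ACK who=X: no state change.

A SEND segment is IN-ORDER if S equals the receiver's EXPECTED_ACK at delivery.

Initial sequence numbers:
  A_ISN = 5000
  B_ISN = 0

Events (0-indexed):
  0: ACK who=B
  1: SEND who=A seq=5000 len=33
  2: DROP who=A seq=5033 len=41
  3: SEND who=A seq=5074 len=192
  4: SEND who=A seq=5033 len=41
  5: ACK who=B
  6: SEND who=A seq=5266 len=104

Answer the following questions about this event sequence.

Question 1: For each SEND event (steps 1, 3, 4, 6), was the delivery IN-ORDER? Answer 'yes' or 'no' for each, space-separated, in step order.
Step 1: SEND seq=5000 -> in-order
Step 3: SEND seq=5074 -> out-of-order
Step 4: SEND seq=5033 -> in-order
Step 6: SEND seq=5266 -> in-order

Answer: yes no yes yes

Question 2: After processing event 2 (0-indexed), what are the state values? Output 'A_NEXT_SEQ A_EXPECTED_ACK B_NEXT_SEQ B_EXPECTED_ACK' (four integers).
After event 0: A_seq=5000 A_ack=0 B_seq=0 B_ack=5000
After event 1: A_seq=5033 A_ack=0 B_seq=0 B_ack=5033
After event 2: A_seq=5074 A_ack=0 B_seq=0 B_ack=5033

5074 0 0 5033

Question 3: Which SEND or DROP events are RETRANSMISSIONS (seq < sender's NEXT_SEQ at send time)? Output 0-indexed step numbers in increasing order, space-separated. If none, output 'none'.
Answer: 4

Derivation:
Step 1: SEND seq=5000 -> fresh
Step 2: DROP seq=5033 -> fresh
Step 3: SEND seq=5074 -> fresh
Step 4: SEND seq=5033 -> retransmit
Step 6: SEND seq=5266 -> fresh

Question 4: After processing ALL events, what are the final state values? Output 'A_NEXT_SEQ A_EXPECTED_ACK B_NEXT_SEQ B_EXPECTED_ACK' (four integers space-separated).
After event 0: A_seq=5000 A_ack=0 B_seq=0 B_ack=5000
After event 1: A_seq=5033 A_ack=0 B_seq=0 B_ack=5033
After event 2: A_seq=5074 A_ack=0 B_seq=0 B_ack=5033
After event 3: A_seq=5266 A_ack=0 B_seq=0 B_ack=5033
After event 4: A_seq=5266 A_ack=0 B_seq=0 B_ack=5266
After event 5: A_seq=5266 A_ack=0 B_seq=0 B_ack=5266
After event 6: A_seq=5370 A_ack=0 B_seq=0 B_ack=5370

Answer: 5370 0 0 5370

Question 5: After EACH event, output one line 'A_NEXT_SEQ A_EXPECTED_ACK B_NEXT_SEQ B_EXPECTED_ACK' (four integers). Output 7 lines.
5000 0 0 5000
5033 0 0 5033
5074 0 0 5033
5266 0 0 5033
5266 0 0 5266
5266 0 0 5266
5370 0 0 5370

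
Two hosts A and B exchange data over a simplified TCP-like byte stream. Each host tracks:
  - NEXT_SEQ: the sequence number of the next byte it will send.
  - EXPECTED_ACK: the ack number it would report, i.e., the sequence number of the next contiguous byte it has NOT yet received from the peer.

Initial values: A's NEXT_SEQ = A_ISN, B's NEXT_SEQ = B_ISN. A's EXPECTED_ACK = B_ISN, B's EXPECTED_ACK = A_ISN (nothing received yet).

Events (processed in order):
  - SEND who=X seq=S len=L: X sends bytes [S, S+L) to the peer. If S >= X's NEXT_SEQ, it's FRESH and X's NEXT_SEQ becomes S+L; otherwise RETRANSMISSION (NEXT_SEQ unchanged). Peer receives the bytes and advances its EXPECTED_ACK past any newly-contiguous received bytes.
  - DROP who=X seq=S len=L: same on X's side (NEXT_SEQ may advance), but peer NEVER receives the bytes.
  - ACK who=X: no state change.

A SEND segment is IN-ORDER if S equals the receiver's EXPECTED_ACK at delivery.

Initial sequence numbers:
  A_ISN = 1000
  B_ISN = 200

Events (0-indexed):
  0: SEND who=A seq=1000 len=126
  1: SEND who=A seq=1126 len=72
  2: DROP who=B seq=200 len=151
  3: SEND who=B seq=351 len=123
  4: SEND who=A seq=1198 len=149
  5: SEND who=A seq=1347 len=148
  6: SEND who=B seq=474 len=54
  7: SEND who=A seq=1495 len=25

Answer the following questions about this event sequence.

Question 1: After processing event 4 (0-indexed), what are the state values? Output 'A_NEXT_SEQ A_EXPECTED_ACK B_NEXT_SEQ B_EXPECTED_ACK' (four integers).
After event 0: A_seq=1126 A_ack=200 B_seq=200 B_ack=1126
After event 1: A_seq=1198 A_ack=200 B_seq=200 B_ack=1198
After event 2: A_seq=1198 A_ack=200 B_seq=351 B_ack=1198
After event 3: A_seq=1198 A_ack=200 B_seq=474 B_ack=1198
After event 4: A_seq=1347 A_ack=200 B_seq=474 B_ack=1347

1347 200 474 1347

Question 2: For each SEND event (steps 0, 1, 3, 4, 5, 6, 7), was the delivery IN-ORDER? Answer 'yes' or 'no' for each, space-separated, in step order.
Step 0: SEND seq=1000 -> in-order
Step 1: SEND seq=1126 -> in-order
Step 3: SEND seq=351 -> out-of-order
Step 4: SEND seq=1198 -> in-order
Step 5: SEND seq=1347 -> in-order
Step 6: SEND seq=474 -> out-of-order
Step 7: SEND seq=1495 -> in-order

Answer: yes yes no yes yes no yes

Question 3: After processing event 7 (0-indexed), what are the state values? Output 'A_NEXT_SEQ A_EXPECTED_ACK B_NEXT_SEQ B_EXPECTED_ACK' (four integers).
After event 0: A_seq=1126 A_ack=200 B_seq=200 B_ack=1126
After event 1: A_seq=1198 A_ack=200 B_seq=200 B_ack=1198
After event 2: A_seq=1198 A_ack=200 B_seq=351 B_ack=1198
After event 3: A_seq=1198 A_ack=200 B_seq=474 B_ack=1198
After event 4: A_seq=1347 A_ack=200 B_seq=474 B_ack=1347
After event 5: A_seq=1495 A_ack=200 B_seq=474 B_ack=1495
After event 6: A_seq=1495 A_ack=200 B_seq=528 B_ack=1495
After event 7: A_seq=1520 A_ack=200 B_seq=528 B_ack=1520

1520 200 528 1520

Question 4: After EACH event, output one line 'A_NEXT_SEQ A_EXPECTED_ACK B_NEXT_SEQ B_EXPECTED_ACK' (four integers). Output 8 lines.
1126 200 200 1126
1198 200 200 1198
1198 200 351 1198
1198 200 474 1198
1347 200 474 1347
1495 200 474 1495
1495 200 528 1495
1520 200 528 1520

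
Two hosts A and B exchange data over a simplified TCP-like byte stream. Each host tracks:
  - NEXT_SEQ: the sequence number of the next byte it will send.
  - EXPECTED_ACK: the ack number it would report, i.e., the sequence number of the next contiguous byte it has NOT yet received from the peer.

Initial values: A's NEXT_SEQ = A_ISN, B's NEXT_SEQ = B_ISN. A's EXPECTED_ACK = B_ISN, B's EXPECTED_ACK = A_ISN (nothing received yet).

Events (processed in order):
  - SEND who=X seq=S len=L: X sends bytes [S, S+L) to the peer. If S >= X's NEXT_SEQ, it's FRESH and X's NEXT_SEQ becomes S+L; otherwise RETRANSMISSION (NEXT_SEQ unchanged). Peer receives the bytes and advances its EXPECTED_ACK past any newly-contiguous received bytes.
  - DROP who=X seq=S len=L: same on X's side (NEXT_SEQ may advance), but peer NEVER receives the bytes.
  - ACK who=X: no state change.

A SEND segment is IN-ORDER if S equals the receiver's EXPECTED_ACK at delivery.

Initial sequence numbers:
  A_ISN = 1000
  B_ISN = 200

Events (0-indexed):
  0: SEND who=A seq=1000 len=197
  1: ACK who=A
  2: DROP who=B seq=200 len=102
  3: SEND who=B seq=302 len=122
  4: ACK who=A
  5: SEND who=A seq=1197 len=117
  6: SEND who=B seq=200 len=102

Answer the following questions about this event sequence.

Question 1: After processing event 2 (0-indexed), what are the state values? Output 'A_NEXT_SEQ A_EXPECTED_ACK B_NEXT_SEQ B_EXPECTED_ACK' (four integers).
After event 0: A_seq=1197 A_ack=200 B_seq=200 B_ack=1197
After event 1: A_seq=1197 A_ack=200 B_seq=200 B_ack=1197
After event 2: A_seq=1197 A_ack=200 B_seq=302 B_ack=1197

1197 200 302 1197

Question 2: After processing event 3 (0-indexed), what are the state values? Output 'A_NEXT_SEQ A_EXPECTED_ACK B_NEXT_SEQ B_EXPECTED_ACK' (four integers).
After event 0: A_seq=1197 A_ack=200 B_seq=200 B_ack=1197
After event 1: A_seq=1197 A_ack=200 B_seq=200 B_ack=1197
After event 2: A_seq=1197 A_ack=200 B_seq=302 B_ack=1197
After event 3: A_seq=1197 A_ack=200 B_seq=424 B_ack=1197

1197 200 424 1197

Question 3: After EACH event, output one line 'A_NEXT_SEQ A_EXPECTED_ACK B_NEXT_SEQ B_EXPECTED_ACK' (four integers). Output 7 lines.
1197 200 200 1197
1197 200 200 1197
1197 200 302 1197
1197 200 424 1197
1197 200 424 1197
1314 200 424 1314
1314 424 424 1314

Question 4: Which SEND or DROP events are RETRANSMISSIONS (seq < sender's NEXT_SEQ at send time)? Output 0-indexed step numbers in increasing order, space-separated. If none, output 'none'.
Step 0: SEND seq=1000 -> fresh
Step 2: DROP seq=200 -> fresh
Step 3: SEND seq=302 -> fresh
Step 5: SEND seq=1197 -> fresh
Step 6: SEND seq=200 -> retransmit

Answer: 6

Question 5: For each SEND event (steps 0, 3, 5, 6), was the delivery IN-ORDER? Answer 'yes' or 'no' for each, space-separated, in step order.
Step 0: SEND seq=1000 -> in-order
Step 3: SEND seq=302 -> out-of-order
Step 5: SEND seq=1197 -> in-order
Step 6: SEND seq=200 -> in-order

Answer: yes no yes yes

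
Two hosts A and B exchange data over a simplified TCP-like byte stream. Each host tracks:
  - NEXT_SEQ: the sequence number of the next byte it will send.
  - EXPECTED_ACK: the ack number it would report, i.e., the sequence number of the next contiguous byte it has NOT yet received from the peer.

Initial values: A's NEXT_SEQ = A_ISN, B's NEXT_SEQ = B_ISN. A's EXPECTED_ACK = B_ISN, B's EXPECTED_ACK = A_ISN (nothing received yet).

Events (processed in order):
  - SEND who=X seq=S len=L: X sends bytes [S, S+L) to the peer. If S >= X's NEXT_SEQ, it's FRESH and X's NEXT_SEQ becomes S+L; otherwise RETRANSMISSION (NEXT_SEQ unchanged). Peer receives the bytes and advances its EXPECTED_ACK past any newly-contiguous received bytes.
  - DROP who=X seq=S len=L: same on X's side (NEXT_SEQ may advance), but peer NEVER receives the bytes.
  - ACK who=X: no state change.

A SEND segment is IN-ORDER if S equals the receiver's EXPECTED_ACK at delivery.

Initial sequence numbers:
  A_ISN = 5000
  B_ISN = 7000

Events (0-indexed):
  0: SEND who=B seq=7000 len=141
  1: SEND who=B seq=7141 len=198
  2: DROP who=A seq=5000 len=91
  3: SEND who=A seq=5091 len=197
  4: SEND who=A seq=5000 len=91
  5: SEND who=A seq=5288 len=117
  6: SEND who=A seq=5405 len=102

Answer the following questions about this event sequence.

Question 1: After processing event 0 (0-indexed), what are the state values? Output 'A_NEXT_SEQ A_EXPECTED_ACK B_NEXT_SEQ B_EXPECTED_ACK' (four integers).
After event 0: A_seq=5000 A_ack=7141 B_seq=7141 B_ack=5000

5000 7141 7141 5000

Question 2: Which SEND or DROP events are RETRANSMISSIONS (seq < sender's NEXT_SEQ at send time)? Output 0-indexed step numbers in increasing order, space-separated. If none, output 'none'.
Step 0: SEND seq=7000 -> fresh
Step 1: SEND seq=7141 -> fresh
Step 2: DROP seq=5000 -> fresh
Step 3: SEND seq=5091 -> fresh
Step 4: SEND seq=5000 -> retransmit
Step 5: SEND seq=5288 -> fresh
Step 6: SEND seq=5405 -> fresh

Answer: 4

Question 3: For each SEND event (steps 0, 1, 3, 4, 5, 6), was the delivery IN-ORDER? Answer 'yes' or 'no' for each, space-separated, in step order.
Step 0: SEND seq=7000 -> in-order
Step 1: SEND seq=7141 -> in-order
Step 3: SEND seq=5091 -> out-of-order
Step 4: SEND seq=5000 -> in-order
Step 5: SEND seq=5288 -> in-order
Step 6: SEND seq=5405 -> in-order

Answer: yes yes no yes yes yes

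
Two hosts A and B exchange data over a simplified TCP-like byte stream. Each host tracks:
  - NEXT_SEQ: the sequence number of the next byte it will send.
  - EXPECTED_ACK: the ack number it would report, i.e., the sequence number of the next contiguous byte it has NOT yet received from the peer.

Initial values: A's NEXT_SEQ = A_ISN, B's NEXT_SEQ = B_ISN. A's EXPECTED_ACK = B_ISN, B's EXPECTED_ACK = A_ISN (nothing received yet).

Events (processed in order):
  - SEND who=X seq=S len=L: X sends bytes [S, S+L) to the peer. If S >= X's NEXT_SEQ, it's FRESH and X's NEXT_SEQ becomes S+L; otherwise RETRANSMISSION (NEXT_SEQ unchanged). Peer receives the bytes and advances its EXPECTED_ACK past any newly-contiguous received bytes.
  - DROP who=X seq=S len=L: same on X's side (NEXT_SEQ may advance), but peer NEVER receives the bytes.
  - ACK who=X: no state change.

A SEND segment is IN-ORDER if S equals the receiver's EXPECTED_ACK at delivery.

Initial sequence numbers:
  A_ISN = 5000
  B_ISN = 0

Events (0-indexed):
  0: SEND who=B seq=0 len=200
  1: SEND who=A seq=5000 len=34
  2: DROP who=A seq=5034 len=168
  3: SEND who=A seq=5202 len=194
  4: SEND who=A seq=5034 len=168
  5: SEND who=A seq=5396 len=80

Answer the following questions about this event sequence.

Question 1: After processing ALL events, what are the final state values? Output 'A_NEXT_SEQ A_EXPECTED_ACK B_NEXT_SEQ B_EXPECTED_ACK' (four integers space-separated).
After event 0: A_seq=5000 A_ack=200 B_seq=200 B_ack=5000
After event 1: A_seq=5034 A_ack=200 B_seq=200 B_ack=5034
After event 2: A_seq=5202 A_ack=200 B_seq=200 B_ack=5034
After event 3: A_seq=5396 A_ack=200 B_seq=200 B_ack=5034
After event 4: A_seq=5396 A_ack=200 B_seq=200 B_ack=5396
After event 5: A_seq=5476 A_ack=200 B_seq=200 B_ack=5476

Answer: 5476 200 200 5476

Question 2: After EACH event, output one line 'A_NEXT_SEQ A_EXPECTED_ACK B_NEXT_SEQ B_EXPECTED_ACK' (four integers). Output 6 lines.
5000 200 200 5000
5034 200 200 5034
5202 200 200 5034
5396 200 200 5034
5396 200 200 5396
5476 200 200 5476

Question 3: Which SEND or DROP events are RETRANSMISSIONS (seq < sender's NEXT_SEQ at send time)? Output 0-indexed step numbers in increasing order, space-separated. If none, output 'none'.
Answer: 4

Derivation:
Step 0: SEND seq=0 -> fresh
Step 1: SEND seq=5000 -> fresh
Step 2: DROP seq=5034 -> fresh
Step 3: SEND seq=5202 -> fresh
Step 4: SEND seq=5034 -> retransmit
Step 5: SEND seq=5396 -> fresh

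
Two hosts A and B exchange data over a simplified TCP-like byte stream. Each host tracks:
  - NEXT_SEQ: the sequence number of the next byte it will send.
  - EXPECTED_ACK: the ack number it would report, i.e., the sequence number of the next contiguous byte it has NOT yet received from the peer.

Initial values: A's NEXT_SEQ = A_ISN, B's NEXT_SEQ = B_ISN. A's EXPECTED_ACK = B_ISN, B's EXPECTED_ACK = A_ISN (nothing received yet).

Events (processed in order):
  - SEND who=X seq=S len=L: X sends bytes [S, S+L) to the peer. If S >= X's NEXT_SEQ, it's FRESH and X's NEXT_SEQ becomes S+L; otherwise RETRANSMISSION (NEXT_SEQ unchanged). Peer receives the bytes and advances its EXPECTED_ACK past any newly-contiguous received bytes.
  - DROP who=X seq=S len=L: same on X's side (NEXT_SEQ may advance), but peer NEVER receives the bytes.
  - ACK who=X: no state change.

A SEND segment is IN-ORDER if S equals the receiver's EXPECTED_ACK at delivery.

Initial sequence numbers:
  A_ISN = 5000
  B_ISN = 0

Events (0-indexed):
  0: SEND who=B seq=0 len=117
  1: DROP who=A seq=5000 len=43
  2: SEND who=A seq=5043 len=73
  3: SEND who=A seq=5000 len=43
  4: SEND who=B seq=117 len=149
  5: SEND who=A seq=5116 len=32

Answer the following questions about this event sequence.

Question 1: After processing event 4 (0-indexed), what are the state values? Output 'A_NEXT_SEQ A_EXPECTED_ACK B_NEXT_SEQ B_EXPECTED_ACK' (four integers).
After event 0: A_seq=5000 A_ack=117 B_seq=117 B_ack=5000
After event 1: A_seq=5043 A_ack=117 B_seq=117 B_ack=5000
After event 2: A_seq=5116 A_ack=117 B_seq=117 B_ack=5000
After event 3: A_seq=5116 A_ack=117 B_seq=117 B_ack=5116
After event 4: A_seq=5116 A_ack=266 B_seq=266 B_ack=5116

5116 266 266 5116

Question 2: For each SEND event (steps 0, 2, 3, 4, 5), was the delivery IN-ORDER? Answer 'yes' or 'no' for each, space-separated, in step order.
Answer: yes no yes yes yes

Derivation:
Step 0: SEND seq=0 -> in-order
Step 2: SEND seq=5043 -> out-of-order
Step 3: SEND seq=5000 -> in-order
Step 4: SEND seq=117 -> in-order
Step 5: SEND seq=5116 -> in-order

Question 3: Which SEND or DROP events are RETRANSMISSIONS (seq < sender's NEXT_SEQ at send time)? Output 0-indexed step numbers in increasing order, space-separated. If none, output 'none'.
Step 0: SEND seq=0 -> fresh
Step 1: DROP seq=5000 -> fresh
Step 2: SEND seq=5043 -> fresh
Step 3: SEND seq=5000 -> retransmit
Step 4: SEND seq=117 -> fresh
Step 5: SEND seq=5116 -> fresh

Answer: 3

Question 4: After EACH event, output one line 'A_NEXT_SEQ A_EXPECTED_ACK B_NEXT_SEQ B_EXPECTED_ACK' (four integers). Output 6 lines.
5000 117 117 5000
5043 117 117 5000
5116 117 117 5000
5116 117 117 5116
5116 266 266 5116
5148 266 266 5148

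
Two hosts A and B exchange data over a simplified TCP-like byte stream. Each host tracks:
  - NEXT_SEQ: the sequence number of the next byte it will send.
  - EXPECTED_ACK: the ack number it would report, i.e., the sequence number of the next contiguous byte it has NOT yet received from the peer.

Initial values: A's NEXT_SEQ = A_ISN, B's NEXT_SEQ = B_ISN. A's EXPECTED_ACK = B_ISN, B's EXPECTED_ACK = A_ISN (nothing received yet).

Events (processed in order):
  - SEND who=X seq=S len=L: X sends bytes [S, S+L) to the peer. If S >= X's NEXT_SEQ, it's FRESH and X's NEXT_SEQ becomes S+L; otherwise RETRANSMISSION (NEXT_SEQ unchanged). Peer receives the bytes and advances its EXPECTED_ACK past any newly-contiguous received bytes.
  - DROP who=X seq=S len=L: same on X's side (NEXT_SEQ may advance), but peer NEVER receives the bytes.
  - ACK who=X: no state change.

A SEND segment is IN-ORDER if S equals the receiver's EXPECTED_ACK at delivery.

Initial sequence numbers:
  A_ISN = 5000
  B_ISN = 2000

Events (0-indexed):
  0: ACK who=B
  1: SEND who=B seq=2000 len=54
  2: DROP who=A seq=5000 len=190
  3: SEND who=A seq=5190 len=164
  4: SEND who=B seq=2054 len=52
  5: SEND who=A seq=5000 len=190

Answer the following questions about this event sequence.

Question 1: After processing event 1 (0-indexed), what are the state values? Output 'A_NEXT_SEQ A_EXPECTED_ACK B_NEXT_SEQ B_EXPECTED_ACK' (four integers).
After event 0: A_seq=5000 A_ack=2000 B_seq=2000 B_ack=5000
After event 1: A_seq=5000 A_ack=2054 B_seq=2054 B_ack=5000

5000 2054 2054 5000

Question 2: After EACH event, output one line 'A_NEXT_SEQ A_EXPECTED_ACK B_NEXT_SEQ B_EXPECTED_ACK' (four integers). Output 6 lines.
5000 2000 2000 5000
5000 2054 2054 5000
5190 2054 2054 5000
5354 2054 2054 5000
5354 2106 2106 5000
5354 2106 2106 5354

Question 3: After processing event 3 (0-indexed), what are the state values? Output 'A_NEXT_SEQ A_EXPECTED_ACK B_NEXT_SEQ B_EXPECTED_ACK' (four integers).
After event 0: A_seq=5000 A_ack=2000 B_seq=2000 B_ack=5000
After event 1: A_seq=5000 A_ack=2054 B_seq=2054 B_ack=5000
After event 2: A_seq=5190 A_ack=2054 B_seq=2054 B_ack=5000
After event 3: A_seq=5354 A_ack=2054 B_seq=2054 B_ack=5000

5354 2054 2054 5000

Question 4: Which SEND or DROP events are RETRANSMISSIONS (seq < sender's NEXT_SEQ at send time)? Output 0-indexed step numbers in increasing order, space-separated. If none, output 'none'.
Step 1: SEND seq=2000 -> fresh
Step 2: DROP seq=5000 -> fresh
Step 3: SEND seq=5190 -> fresh
Step 4: SEND seq=2054 -> fresh
Step 5: SEND seq=5000 -> retransmit

Answer: 5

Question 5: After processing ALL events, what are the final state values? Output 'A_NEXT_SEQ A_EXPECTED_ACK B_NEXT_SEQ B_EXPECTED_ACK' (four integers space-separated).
After event 0: A_seq=5000 A_ack=2000 B_seq=2000 B_ack=5000
After event 1: A_seq=5000 A_ack=2054 B_seq=2054 B_ack=5000
After event 2: A_seq=5190 A_ack=2054 B_seq=2054 B_ack=5000
After event 3: A_seq=5354 A_ack=2054 B_seq=2054 B_ack=5000
After event 4: A_seq=5354 A_ack=2106 B_seq=2106 B_ack=5000
After event 5: A_seq=5354 A_ack=2106 B_seq=2106 B_ack=5354

Answer: 5354 2106 2106 5354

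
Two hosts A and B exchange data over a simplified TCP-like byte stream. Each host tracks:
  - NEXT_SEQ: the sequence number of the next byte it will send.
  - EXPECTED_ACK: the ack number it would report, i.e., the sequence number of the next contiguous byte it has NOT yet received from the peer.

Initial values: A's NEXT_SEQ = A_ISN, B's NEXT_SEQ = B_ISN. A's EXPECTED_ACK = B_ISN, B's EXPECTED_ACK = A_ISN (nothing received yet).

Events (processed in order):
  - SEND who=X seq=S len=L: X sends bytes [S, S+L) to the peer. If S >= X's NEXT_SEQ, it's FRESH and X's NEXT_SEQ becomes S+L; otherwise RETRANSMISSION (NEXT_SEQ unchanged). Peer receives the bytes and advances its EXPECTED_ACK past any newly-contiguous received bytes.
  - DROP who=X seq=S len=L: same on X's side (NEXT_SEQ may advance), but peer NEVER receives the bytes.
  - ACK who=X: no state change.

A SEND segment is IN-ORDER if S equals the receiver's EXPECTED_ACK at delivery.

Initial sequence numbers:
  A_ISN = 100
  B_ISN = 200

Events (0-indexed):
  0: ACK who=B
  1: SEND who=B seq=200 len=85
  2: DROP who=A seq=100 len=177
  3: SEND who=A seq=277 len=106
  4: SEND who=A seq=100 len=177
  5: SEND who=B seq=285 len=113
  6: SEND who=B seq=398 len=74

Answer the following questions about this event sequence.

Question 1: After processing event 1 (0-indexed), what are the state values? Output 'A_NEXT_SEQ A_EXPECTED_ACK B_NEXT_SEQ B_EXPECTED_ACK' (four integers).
After event 0: A_seq=100 A_ack=200 B_seq=200 B_ack=100
After event 1: A_seq=100 A_ack=285 B_seq=285 B_ack=100

100 285 285 100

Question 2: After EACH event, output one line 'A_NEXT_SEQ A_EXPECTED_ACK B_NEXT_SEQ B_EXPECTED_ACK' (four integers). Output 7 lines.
100 200 200 100
100 285 285 100
277 285 285 100
383 285 285 100
383 285 285 383
383 398 398 383
383 472 472 383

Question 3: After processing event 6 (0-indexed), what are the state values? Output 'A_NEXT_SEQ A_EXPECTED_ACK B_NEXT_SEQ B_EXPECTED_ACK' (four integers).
After event 0: A_seq=100 A_ack=200 B_seq=200 B_ack=100
After event 1: A_seq=100 A_ack=285 B_seq=285 B_ack=100
After event 2: A_seq=277 A_ack=285 B_seq=285 B_ack=100
After event 3: A_seq=383 A_ack=285 B_seq=285 B_ack=100
After event 4: A_seq=383 A_ack=285 B_seq=285 B_ack=383
After event 5: A_seq=383 A_ack=398 B_seq=398 B_ack=383
After event 6: A_seq=383 A_ack=472 B_seq=472 B_ack=383

383 472 472 383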